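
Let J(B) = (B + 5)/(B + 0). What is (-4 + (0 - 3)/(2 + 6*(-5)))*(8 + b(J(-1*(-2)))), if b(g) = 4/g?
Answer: -1744/49 ≈ -35.592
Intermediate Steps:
J(B) = (5 + B)/B
(-4 + (0 - 3)/(2 + 6*(-5)))*(8 + b(J(-1*(-2)))) = (-4 + (0 - 3)/(2 + 6*(-5)))*(8 + 4/(((5 - 1*(-2))/((-1*(-2)))))) = (-4 - 3/(2 - 30))*(8 + 4/(((5 + 2)/2))) = (-4 - 3/(-28))*(8 + 4/(((½)*7))) = (-4 - 3*(-1/28))*(8 + 4/(7/2)) = (-4 + 3/28)*(8 + 4*(2/7)) = -109*(8 + 8/7)/28 = -109/28*64/7 = -1744/49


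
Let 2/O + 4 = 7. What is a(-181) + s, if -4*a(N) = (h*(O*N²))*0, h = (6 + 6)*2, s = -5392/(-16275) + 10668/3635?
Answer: 38644324/11831925 ≈ 3.2661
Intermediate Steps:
O = ⅔ (O = 2/(-4 + 7) = 2/3 = 2*(⅓) = ⅔ ≈ 0.66667)
s = 38644324/11831925 (s = -5392*(-1/16275) + 10668*(1/3635) = 5392/16275 + 10668/3635 = 38644324/11831925 ≈ 3.2661)
h = 24 (h = 12*2 = 24)
a(N) = 0 (a(N) = -24*(2*N²/3)*0/4 = -16*N²*0/4 = -¼*0 = 0)
a(-181) + s = 0 + 38644324/11831925 = 38644324/11831925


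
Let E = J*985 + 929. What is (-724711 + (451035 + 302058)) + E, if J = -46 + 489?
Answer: 465666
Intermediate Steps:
J = 443
E = 437284 (E = 443*985 + 929 = 436355 + 929 = 437284)
(-724711 + (451035 + 302058)) + E = (-724711 + (451035 + 302058)) + 437284 = (-724711 + 753093) + 437284 = 28382 + 437284 = 465666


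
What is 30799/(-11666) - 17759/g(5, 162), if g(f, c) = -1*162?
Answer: 2660356/24867 ≈ 106.98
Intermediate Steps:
g(f, c) = -162
30799/(-11666) - 17759/g(5, 162) = 30799/(-11666) - 17759/(-162) = 30799*(-1/11666) - 17759*(-1/162) = -1621/614 + 17759/162 = 2660356/24867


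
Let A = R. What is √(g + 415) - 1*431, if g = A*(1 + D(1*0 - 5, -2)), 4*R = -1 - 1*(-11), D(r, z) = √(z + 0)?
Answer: -431 + √(1670 + 10*I*√2)/2 ≈ -410.57 + 0.086515*I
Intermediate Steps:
D(r, z) = √z
R = 5/2 (R = (-1 - 1*(-11))/4 = (-1 + 11)/4 = (¼)*10 = 5/2 ≈ 2.5000)
A = 5/2 ≈ 2.5000
g = 5/2 + 5*I*√2/2 (g = 5*(1 + √(-2))/2 = 5*(1 + I*√2)/2 = 5/2 + 5*I*√2/2 ≈ 2.5 + 3.5355*I)
√(g + 415) - 1*431 = √((5/2 + 5*I*√2/2) + 415) - 1*431 = √(835/2 + 5*I*√2/2) - 431 = -431 + √(835/2 + 5*I*√2/2)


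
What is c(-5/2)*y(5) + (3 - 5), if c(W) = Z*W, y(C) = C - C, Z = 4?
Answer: -2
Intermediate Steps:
y(C) = 0
c(W) = 4*W
c(-5/2)*y(5) + (3 - 5) = (4*(-5/2))*0 + (3 - 5) = (4*(-5*1/2))*0 - 2 = (4*(-5/2))*0 - 2 = -10*0 - 2 = 0 - 2 = -2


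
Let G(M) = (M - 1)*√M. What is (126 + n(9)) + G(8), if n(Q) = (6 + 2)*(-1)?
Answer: 118 + 14*√2 ≈ 137.80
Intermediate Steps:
G(M) = √M*(-1 + M) (G(M) = (-1 + M)*√M = √M*(-1 + M))
n(Q) = -8 (n(Q) = 8*(-1) = -8)
(126 + n(9)) + G(8) = (126 - 8) + √8*(-1 + 8) = 118 + (2*√2)*7 = 118 + 14*√2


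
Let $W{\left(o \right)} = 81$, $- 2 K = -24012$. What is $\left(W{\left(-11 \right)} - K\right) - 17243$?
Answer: $-29168$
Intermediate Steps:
$K = 12006$ ($K = \left(- \frac{1}{2}\right) \left(-24012\right) = 12006$)
$\left(W{\left(-11 \right)} - K\right) - 17243 = \left(81 - 12006\right) - 17243 = -11925 - 17243 = -29168$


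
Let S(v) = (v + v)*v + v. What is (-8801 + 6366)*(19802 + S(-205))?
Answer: -252380445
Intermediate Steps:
S(v) = v + 2*v² (S(v) = (2*v)*v + v = 2*v² + v = v + 2*v²)
(-8801 + 6366)*(19802 + S(-205)) = (-8801 + 6366)*(19802 - 205*(1 + 2*(-205))) = -2435*(19802 - 205*(1 - 410)) = -2435*(19802 - 205*(-409)) = -2435*(19802 + 83845) = -2435*103647 = -252380445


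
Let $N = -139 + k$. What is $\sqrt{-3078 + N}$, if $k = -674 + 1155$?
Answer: $12 i \sqrt{19} \approx 52.307 i$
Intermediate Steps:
$k = 481$
$N = 342$ ($N = -139 + 481 = 342$)
$\sqrt{-3078 + N} = \sqrt{-3078 + 342} = \sqrt{-2736} = 12 i \sqrt{19}$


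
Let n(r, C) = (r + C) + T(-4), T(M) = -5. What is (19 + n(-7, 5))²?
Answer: 144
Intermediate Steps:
n(r, C) = -5 + C + r (n(r, C) = (r + C) - 5 = (C + r) - 5 = -5 + C + r)
(19 + n(-7, 5))² = (19 + (-5 + 5 - 7))² = (19 - 7)² = 12² = 144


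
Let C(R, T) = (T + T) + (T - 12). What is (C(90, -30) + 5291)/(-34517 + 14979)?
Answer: -5189/19538 ≈ -0.26558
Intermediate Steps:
C(R, T) = -12 + 3*T (C(R, T) = 2*T + (-12 + T) = -12 + 3*T)
(C(90, -30) + 5291)/(-34517 + 14979) = ((-12 + 3*(-30)) + 5291)/(-34517 + 14979) = ((-12 - 90) + 5291)/(-19538) = (-102 + 5291)*(-1/19538) = 5189*(-1/19538) = -5189/19538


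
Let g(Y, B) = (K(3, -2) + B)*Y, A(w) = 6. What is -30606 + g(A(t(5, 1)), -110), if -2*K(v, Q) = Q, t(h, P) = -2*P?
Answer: -31260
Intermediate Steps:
K(v, Q) = -Q/2
g(Y, B) = Y*(1 + B) (g(Y, B) = (-½*(-2) + B)*Y = (1 + B)*Y = Y*(1 + B))
-30606 + g(A(t(5, 1)), -110) = -30606 + 6*(1 - 110) = -30606 + 6*(-109) = -30606 - 654 = -31260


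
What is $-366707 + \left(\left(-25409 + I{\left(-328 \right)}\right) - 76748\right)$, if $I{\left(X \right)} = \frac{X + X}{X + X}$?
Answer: $-468863$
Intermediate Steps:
$I{\left(X \right)} = 1$ ($I{\left(X \right)} = \frac{2 X}{2 X} = 2 X \frac{1}{2 X} = 1$)
$-366707 + \left(\left(-25409 + I{\left(-328 \right)}\right) - 76748\right) = -366707 + \left(\left(-25409 + 1\right) - 76748\right) = -366707 - 102156 = -468863$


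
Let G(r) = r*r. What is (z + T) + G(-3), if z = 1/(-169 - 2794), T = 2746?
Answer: 8163064/2963 ≈ 2755.0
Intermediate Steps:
G(r) = r²
z = -1/2963 (z = 1/(-2963) = -1/2963 ≈ -0.00033750)
(z + T) + G(-3) = (-1/2963 + 2746) + (-3)² = 8136397/2963 + 9 = 8163064/2963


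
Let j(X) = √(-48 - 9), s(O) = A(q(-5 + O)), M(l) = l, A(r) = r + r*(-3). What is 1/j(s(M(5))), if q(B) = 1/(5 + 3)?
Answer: -I*√57/57 ≈ -0.13245*I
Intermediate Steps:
q(B) = ⅛ (q(B) = 1/8 = ⅛)
A(r) = -2*r (A(r) = r - 3*r = -2*r)
s(O) = -¼ (s(O) = -2*⅛ = -¼)
j(X) = I*√57 (j(X) = √(-57) = I*√57)
1/j(s(M(5))) = 1/(I*√57) = -I*√57/57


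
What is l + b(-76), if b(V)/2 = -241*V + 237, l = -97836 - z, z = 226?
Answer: -60956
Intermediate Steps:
l = -98062 (l = -97836 - 1*226 = -97836 - 226 = -98062)
b(V) = 474 - 482*V (b(V) = 2*(-241*V + 237) = 2*(237 - 241*V) = 474 - 482*V)
l + b(-76) = -98062 + (474 - 482*(-76)) = -98062 + (474 + 36632) = -98062 + 37106 = -60956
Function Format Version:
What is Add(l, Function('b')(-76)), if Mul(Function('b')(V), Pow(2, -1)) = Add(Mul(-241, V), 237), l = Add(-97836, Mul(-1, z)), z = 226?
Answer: -60956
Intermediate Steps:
l = -98062 (l = Add(-97836, Mul(-1, 226)) = Add(-97836, -226) = -98062)
Function('b')(V) = Add(474, Mul(-482, V)) (Function('b')(V) = Mul(2, Add(Mul(-241, V), 237)) = Mul(2, Add(237, Mul(-241, V))) = Add(474, Mul(-482, V)))
Add(l, Function('b')(-76)) = Add(-98062, Add(474, Mul(-482, -76))) = Add(-98062, Add(474, 36632)) = Add(-98062, 37106) = -60956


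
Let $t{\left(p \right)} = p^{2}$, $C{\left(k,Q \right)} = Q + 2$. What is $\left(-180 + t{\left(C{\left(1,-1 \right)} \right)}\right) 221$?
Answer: $-39559$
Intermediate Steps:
$C{\left(k,Q \right)} = 2 + Q$
$\left(-180 + t{\left(C{\left(1,-1 \right)} \right)}\right) 221 = \left(-180 + \left(2 - 1\right)^{2}\right) 221 = \left(-180 + 1^{2}\right) 221 = \left(-180 + 1\right) 221 = \left(-179\right) 221 = -39559$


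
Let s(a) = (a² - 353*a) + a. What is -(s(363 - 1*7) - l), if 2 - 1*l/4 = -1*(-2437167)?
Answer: -9750084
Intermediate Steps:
s(a) = a² - 352*a
l = -9748660 (l = 8 - (-4)*(-2437167) = 8 - 4*2437167 = 8 - 9748668 = -9748660)
-(s(363 - 1*7) - l) = -((363 - 1*7)*(-352 + (363 - 1*7)) - 1*(-9748660)) = -((363 - 7)*(-352 + (363 - 7)) + 9748660) = -(356*(-352 + 356) + 9748660) = -(356*4 + 9748660) = -(1424 + 9748660) = -1*9750084 = -9750084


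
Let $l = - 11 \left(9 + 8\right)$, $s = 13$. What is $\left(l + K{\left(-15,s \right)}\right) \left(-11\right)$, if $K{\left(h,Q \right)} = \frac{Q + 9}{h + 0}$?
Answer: $\frac{31097}{15} \approx 2073.1$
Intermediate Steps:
$K{\left(h,Q \right)} = \frac{9 + Q}{h}$
$l = -187$ ($l = \left(-11\right) 17 = -187$)
$\left(l + K{\left(-15,s \right)}\right) \left(-11\right) = \left(-187 + \frac{9 + 13}{-15}\right) \left(-11\right) = \left(-187 - \frac{22}{15}\right) \left(-11\right) = \left(- \frac{2827}{15}\right) \left(-11\right) = \frac{31097}{15}$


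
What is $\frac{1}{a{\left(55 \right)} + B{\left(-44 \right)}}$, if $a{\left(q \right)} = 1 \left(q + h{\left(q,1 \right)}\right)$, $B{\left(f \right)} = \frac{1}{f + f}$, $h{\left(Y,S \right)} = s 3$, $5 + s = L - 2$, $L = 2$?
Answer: $\frac{88}{3519} \approx 0.025007$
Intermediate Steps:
$s = -5$ ($s = -5 + \left(2 - 2\right) = -5 + 0 = -5$)
$h{\left(Y,S \right)} = -15$ ($h{\left(Y,S \right)} = \left(-5\right) 3 = -15$)
$B{\left(f \right)} = \frac{1}{2 f}$
$a{\left(q \right)} = -15 + q$ ($a{\left(q \right)} = 1 \left(q - 15\right) = 1 \left(-15 + q\right) = -15 + q$)
$\frac{1}{a{\left(55 \right)} + B{\left(-44 \right)}} = \frac{1}{\left(-15 + 55\right) + \frac{1}{2 \left(-44\right)}} = \frac{1}{40 + \frac{1}{2} \left(- \frac{1}{44}\right)} = \frac{1}{40 - \frac{1}{88}} = \frac{1}{\frac{3519}{88}} = \frac{88}{3519}$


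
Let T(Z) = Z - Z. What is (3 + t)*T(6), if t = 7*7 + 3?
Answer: 0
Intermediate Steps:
T(Z) = 0
t = 52 (t = 49 + 3 = 52)
(3 + t)*T(6) = (3 + 52)*0 = 55*0 = 0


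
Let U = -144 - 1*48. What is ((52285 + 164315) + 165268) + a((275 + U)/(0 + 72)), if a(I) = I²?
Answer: 1979610601/5184 ≈ 3.8187e+5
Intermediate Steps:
U = -192 (U = -144 - 48 = -192)
((52285 + 164315) + 165268) + a((275 + U)/(0 + 72)) = ((52285 + 164315) + 165268) + ((275 - 192)/(0 + 72))² = (216600 + 165268) + (83/72)² = 381868 + (83*(1/72))² = 381868 + (83/72)² = 381868 + 6889/5184 = 1979610601/5184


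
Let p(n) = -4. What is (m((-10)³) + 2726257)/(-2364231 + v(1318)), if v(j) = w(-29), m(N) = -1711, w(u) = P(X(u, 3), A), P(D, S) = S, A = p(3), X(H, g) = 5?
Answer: -2724546/2364235 ≈ -1.1524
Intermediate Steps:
A = -4
w(u) = -4
v(j) = -4
(m((-10)³) + 2726257)/(-2364231 + v(1318)) = (-1711 + 2726257)/(-2364231 - 4) = 2724546/(-2364235) = 2724546*(-1/2364235) = -2724546/2364235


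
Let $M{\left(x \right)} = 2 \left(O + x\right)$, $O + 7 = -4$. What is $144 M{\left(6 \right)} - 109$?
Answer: $-1549$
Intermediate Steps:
$O = -11$ ($O = -7 - 4 = -11$)
$M{\left(x \right)} = -22 + 2 x$ ($M{\left(x \right)} = 2 \left(-11 + x\right) = -22 + 2 x$)
$144 M{\left(6 \right)} - 109 = 144 \left(-22 + 2 \cdot 6\right) - 109 = 144 \left(-22 + 12\right) - 109 = 144 \left(-10\right) - 109 = -1440 - 109 = -1549$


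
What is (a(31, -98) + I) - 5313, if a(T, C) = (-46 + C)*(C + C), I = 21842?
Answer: 44753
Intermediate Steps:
a(T, C) = 2*C*(-46 + C) (a(T, C) = (-46 + C)*(2*C) = 2*C*(-46 + C))
(a(31, -98) + I) - 5313 = (2*(-98)*(-46 - 98) + 21842) - 5313 = (2*(-98)*(-144) + 21842) - 5313 = (28224 + 21842) - 5313 = 50066 - 5313 = 44753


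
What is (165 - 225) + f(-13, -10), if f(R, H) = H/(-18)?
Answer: -535/9 ≈ -59.444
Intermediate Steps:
f(R, H) = -H/18 (f(R, H) = H*(-1/18) = -H/18)
(165 - 225) + f(-13, -10) = (165 - 225) - 1/18*(-10) = -60 + 5/9 = -535/9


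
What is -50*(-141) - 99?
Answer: 6951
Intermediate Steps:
-50*(-141) - 99 = 7050 - 99 = 6951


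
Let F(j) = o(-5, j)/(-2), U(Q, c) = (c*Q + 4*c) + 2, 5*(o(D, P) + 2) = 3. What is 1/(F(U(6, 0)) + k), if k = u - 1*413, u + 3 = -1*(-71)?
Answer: -10/3443 ≈ -0.0029044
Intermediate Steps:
u = 68 (u = -3 - 1*(-71) = -3 + 71 = 68)
o(D, P) = -7/5 (o(D, P) = -2 + (⅕)*3 = -2 + ⅗ = -7/5)
U(Q, c) = 2 + 4*c + Q*c (U(Q, c) = (Q*c + 4*c) + 2 = (4*c + Q*c) + 2 = 2 + 4*c + Q*c)
F(j) = 7/10 (F(j) = -7/5/(-2) = -7/5*(-½) = 7/10)
k = -345 (k = 68 - 1*413 = 68 - 413 = -345)
1/(F(U(6, 0)) + k) = 1/(7/10 - 345) = 1/(-3443/10) = -10/3443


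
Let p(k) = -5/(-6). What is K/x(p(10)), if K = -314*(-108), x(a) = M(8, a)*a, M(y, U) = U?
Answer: 1220832/25 ≈ 48833.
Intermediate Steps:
p(k) = 5/6 (p(k) = -5*(-1/6) = 5/6)
x(a) = a**2 (x(a) = a*a = a**2)
K = 33912
K/x(p(10)) = 33912/((5/6)**2) = 33912/(25/36) = 33912*(36/25) = 1220832/25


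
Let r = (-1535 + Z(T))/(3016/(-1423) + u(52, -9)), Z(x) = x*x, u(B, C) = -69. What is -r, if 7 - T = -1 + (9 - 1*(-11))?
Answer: -1979393/101203 ≈ -19.559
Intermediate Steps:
T = -12 (T = 7 - (-1 + (9 - 1*(-11))) = 7 - (-1 + (9 + 11)) = 7 - (-1 + 20) = 7 - 1*19 = 7 - 19 = -12)
Z(x) = x**2
r = 1979393/101203 (r = (-1535 + (-12)**2)/(3016/(-1423) - 69) = (-1535 + 144)/(3016*(-1/1423) - 69) = -1391/(-3016/1423 - 69) = -1391/(-101203/1423) = -1391*(-1423/101203) = 1979393/101203 ≈ 19.559)
-r = -1*1979393/101203 = -1979393/101203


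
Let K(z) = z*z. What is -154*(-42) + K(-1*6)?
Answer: 6504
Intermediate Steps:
K(z) = z**2
-154*(-42) + K(-1*6) = -154*(-42) + (-1*6)**2 = 6468 + (-6)**2 = 6468 + 36 = 6504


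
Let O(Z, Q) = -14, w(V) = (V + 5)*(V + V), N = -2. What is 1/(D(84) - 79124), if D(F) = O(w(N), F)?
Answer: -1/79138 ≈ -1.2636e-5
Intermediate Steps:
w(V) = 2*V*(5 + V) (w(V) = (5 + V)*(2*V) = 2*V*(5 + V))
D(F) = -14
1/(D(84) - 79124) = 1/(-14 - 79124) = 1/(-79138) = -1/79138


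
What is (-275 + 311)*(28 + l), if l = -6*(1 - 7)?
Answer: 2304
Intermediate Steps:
l = 36 (l = -6*(-6) = 36)
(-275 + 311)*(28 + l) = (-275 + 311)*(28 + 36) = 36*64 = 2304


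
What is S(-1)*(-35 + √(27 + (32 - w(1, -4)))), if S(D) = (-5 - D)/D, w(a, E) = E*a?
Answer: -140 + 12*√7 ≈ -108.25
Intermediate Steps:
S(D) = (-5 - D)/D
S(-1)*(-35 + √(27 + (32 - w(1, -4)))) = ((-5 - 1*(-1))/(-1))*(-35 + √(27 + (32 - (-4)))) = (-(-5 + 1))*(-35 + √(27 + (32 - 1*(-4)))) = (-1*(-4))*(-35 + √(27 + (32 + 4))) = 4*(-35 + √(27 + 36)) = 4*(-35 + √63) = 4*(-35 + 3*√7) = -140 + 12*√7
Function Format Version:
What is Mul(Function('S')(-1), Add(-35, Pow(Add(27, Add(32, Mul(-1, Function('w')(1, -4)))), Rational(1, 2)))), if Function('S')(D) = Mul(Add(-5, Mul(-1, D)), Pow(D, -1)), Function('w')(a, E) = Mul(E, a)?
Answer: Add(-140, Mul(12, Pow(7, Rational(1, 2)))) ≈ -108.25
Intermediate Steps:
Function('S')(D) = Mul(Pow(D, -1), Add(-5, Mul(-1, D)))
Mul(Function('S')(-1), Add(-35, Pow(Add(27, Add(32, Mul(-1, Function('w')(1, -4)))), Rational(1, 2)))) = Mul(Mul(Pow(-1, -1), Add(-5, Mul(-1, -1))), Add(-35, Pow(Add(27, Add(32, Mul(-1, Mul(-4, 1)))), Rational(1, 2)))) = Mul(Mul(-1, Add(-5, 1)), Add(-35, Pow(Add(27, Add(32, Mul(-1, -4))), Rational(1, 2)))) = Mul(Mul(-1, -4), Add(-35, Pow(Add(27, Add(32, 4)), Rational(1, 2)))) = Mul(4, Add(-35, Pow(Add(27, 36), Rational(1, 2)))) = Mul(4, Add(-35, Pow(63, Rational(1, 2)))) = Mul(4, Add(-35, Mul(3, Pow(7, Rational(1, 2))))) = Add(-140, Mul(12, Pow(7, Rational(1, 2))))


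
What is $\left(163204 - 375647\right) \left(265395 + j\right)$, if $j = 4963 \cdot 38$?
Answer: $-96446785127$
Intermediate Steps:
$j = 188594$
$\left(163204 - 375647\right) \left(265395 + j\right) = \left(163204 - 375647\right) \left(265395 + 188594\right) = \left(-212443\right) 453989 = -96446785127$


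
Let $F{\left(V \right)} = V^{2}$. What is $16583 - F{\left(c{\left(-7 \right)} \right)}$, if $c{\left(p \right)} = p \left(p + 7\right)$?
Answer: $16583$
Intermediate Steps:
$c{\left(p \right)} = p \left(7 + p\right)$
$16583 - F{\left(c{\left(-7 \right)} \right)} = 16583 - \left(- 7 \left(7 - 7\right)\right)^{2} = 16583 - \left(\left(-7\right) 0\right)^{2} = 16583 - 0^{2} = 16583 - 0 = 16583 + 0 = 16583$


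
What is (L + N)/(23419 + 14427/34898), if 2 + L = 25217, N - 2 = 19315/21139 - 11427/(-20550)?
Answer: 63718315127362199/59172724471090675 ≈ 1.0768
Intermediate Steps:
N = 502430501/144802150 (N = 2 + (19315/21139 - 11427/(-20550)) = 2 + (19315*(1/21139) - 11427*(-1/20550)) = 2 + (19315/21139 + 3809/6850) = 2 + 212826201/144802150 = 502430501/144802150 ≈ 3.4698)
L = 25215 (L = -2 + 25217 = 25215)
(L + N)/(23419 + 14427/34898) = (25215 + 502430501/144802150)/(23419 + 14427/34898) = 3651688642751/(144802150*(23419 + 14427*(1/34898))) = 3651688642751/(144802150*(23419 + 14427/34898)) = 3651688642751/(144802150*(817290689/34898)) = (3651688642751/144802150)*(34898/817290689) = 63718315127362199/59172724471090675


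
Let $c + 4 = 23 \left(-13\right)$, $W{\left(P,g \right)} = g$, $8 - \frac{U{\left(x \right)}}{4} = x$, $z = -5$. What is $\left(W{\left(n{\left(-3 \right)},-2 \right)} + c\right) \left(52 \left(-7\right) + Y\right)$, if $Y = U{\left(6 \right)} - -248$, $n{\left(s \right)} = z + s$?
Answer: $32940$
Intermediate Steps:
$U{\left(x \right)} = 32 - 4 x$
$n{\left(s \right)} = -5 + s$
$c = -303$ ($c = -4 + 23 \left(-13\right) = -4 - 299 = -303$)
$Y = 256$ ($Y = \left(32 - 24\right) - -248 = \left(32 - 24\right) + 248 = 8 + 248 = 256$)
$\left(W{\left(n{\left(-3 \right)},-2 \right)} + c\right) \left(52 \left(-7\right) + Y\right) = \left(-2 - 303\right) \left(52 \left(-7\right) + 256\right) = - 305 \left(-364 + 256\right) = \left(-305\right) \left(-108\right) = 32940$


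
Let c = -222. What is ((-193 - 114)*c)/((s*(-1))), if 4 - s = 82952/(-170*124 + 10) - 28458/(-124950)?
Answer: -1196670650/135361 ≈ -8840.6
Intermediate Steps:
s = 406083/52675 (s = 4 - (82952/(-170*124 + 10) - 28458/(-124950)) = 4 - (82952/(-21080 + 10) - 28458*(-1/124950)) = 4 - (82952/(-21070) + 279/1225) = 4 - (82952*(-1/21070) + 279/1225) = 4 - (-41476/10535 + 279/1225) = 4 - 1*(-195383/52675) = 4 + 195383/52675 = 406083/52675 ≈ 7.7092)
((-193 - 114)*c)/((s*(-1))) = ((-193 - 114)*(-222))/(((406083/52675)*(-1))) = (-307*(-222))/(-406083/52675) = 68154*(-52675/406083) = -1196670650/135361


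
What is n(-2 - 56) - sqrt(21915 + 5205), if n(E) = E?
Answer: -58 - 4*sqrt(1695) ≈ -222.68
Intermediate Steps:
n(-2 - 56) - sqrt(21915 + 5205) = (-2 - 56) - sqrt(21915 + 5205) = -58 - sqrt(27120) = -58 - 4*sqrt(1695)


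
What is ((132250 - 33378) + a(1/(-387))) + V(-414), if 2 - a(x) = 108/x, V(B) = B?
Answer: 140256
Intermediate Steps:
a(x) = 2 - 108/x
((132250 - 33378) + a(1/(-387))) + V(-414) = ((132250 - 33378) + (2 - 108/(1/(-387)))) - 414 = (98872 + (2 - 108/(-1/387))) - 414 = (98872 + (2 - 108*(-387))) - 414 = (98872 + (2 + 41796)) - 414 = (98872 + 41798) - 414 = 140670 - 414 = 140256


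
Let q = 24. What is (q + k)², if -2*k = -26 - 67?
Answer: 19881/4 ≈ 4970.3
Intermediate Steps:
k = 93/2 (k = -(-26 - 67)/2 = -½*(-93) = 93/2 ≈ 46.500)
(q + k)² = (24 + 93/2)² = (141/2)² = 19881/4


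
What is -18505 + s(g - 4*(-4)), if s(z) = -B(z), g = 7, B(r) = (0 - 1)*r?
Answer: -18482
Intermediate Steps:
B(r) = -r
s(z) = z (s(z) = -(-1)*z = z)
-18505 + s(g - 4*(-4)) = -18505 + (7 - 4*(-4)) = -18505 + (7 + 16) = -18505 + 23 = -18482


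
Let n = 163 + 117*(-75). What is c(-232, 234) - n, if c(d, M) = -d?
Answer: 8844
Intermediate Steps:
n = -8612 (n = 163 - 8775 = -8612)
c(-232, 234) - n = -1*(-232) - 1*(-8612) = 232 + 8612 = 8844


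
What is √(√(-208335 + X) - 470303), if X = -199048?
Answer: √(-470303 + I*√407383) ≈ 0.465 + 685.79*I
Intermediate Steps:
√(√(-208335 + X) - 470303) = √(√(-208335 - 199048) - 470303) = √(√(-407383) - 470303) = √(I*√407383 - 470303) = √(-470303 + I*√407383)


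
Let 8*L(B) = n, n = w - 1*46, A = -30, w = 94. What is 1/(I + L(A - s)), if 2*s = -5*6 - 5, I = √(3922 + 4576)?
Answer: -3/4231 + √8498/8462 ≈ 0.010185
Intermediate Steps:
I = √8498 ≈ 92.185
s = -35/2 (s = (-5*6 - 5)/2 = (-30 - 5)/2 = (½)*(-35) = -35/2 ≈ -17.500)
n = 48 (n = 94 - 1*46 = 94 - 46 = 48)
L(B) = 6 (L(B) = (⅛)*48 = 6)
1/(I + L(A - s)) = 1/(√8498 + 6) = 1/(6 + √8498)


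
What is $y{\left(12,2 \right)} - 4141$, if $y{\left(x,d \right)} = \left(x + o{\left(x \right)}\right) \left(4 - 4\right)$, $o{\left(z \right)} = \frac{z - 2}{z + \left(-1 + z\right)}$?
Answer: $-4141$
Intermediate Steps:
$o{\left(z \right)} = \frac{-2 + z}{-1 + 2 z}$
$y{\left(x,d \right)} = 0$ ($y{\left(x,d \right)} = \left(x + \frac{-2 + x}{-1 + 2 x}\right) \left(4 - 4\right) = \left(x + \frac{-2 + x}{-1 + 2 x}\right) 0 = 0$)
$y{\left(12,2 \right)} - 4141 = 0 - 4141 = -4141$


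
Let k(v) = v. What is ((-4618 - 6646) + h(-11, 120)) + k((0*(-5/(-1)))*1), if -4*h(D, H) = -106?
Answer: -22475/2 ≈ -11238.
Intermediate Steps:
h(D, H) = 53/2 (h(D, H) = -1/4*(-106) = 53/2)
((-4618 - 6646) + h(-11, 120)) + k((0*(-5/(-1)))*1) = ((-4618 - 6646) + 53/2) + (0*(-5/(-1)))*1 = (-11264 + 53/2) + (0*(-5*(-1)))*1 = -22475/2 + (0*5)*1 = -22475/2 + 0*1 = -22475/2 + 0 = -22475/2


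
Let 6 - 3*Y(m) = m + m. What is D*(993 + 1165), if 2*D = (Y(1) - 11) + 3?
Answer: -21580/3 ≈ -7193.3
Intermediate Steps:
Y(m) = 2 - 2*m/3 (Y(m) = 2 - (m + m)/3 = 2 - 2*m/3)
D = -10/3 (D = (((2 - ⅔*1) - 11) + 3)/2 = (((2 - ⅔) - 11) + 3)/2 = ((4/3 - 11) + 3)/2 = (-29/3 + 3)/2 = (½)*(-20/3) = -10/3 ≈ -3.3333)
D*(993 + 1165) = -10*(993 + 1165)/3 = -10/3*2158 = -21580/3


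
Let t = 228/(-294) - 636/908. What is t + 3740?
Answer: 41583603/11123 ≈ 3738.5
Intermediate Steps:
t = -16417/11123 (t = 228*(-1/294) - 636*1/908 = -38/49 - 159/227 = -16417/11123 ≈ -1.4760)
t + 3740 = -16417/11123 + 3740 = 41583603/11123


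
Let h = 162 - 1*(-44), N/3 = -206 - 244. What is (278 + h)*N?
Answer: -653400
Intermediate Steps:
N = -1350 (N = 3*(-206 - 244) = 3*(-450) = -1350)
h = 206 (h = 162 + 44 = 206)
(278 + h)*N = (278 + 206)*(-1350) = 484*(-1350) = -653400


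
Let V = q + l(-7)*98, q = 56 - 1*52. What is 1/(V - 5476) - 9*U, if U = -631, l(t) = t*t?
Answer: 3804929/670 ≈ 5679.0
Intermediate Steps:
l(t) = t²
q = 4 (q = 56 - 52 = 4)
V = 4806 (V = 4 + (-7)²*98 = 4 + 49*98 = 4 + 4802 = 4806)
1/(V - 5476) - 9*U = 1/(4806 - 5476) - 9*(-631) = 1/(-670) + 5679 = -1/670 + 5679 = 3804929/670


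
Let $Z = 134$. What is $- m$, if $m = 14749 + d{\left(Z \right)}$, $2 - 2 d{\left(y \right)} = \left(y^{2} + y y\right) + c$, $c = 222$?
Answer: $3317$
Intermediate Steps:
$d{\left(y \right)} = -110 - y^{2}$ ($d{\left(y \right)} = 1 - \frac{\left(y^{2} + y y\right) + 222}{2} = 1 - \frac{\left(y^{2} + y^{2}\right) + 222}{2} = 1 - \frac{2 y^{2} + 222}{2} = 1 - \frac{222 + 2 y^{2}}{2} = 1 - \left(111 + y^{2}\right) = -110 - y^{2}$)
$m = -3317$ ($m = 14749 - 18066 = -3317$)
$- m = \left(-1\right) \left(-3317\right) = 3317$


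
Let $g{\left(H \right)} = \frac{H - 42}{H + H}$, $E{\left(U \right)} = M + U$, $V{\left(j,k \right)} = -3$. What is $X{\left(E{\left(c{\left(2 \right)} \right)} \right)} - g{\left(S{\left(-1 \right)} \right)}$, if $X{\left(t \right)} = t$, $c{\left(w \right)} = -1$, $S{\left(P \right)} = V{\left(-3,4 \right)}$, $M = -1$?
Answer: $- \frac{19}{2} \approx -9.5$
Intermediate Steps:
$S{\left(P \right)} = -3$
$E{\left(U \right)} = -1 + U$
$g{\left(H \right)} = \frac{-42 + H}{2 H}$
$X{\left(E{\left(c{\left(2 \right)} \right)} \right)} - g{\left(S{\left(-1 \right)} \right)} = \left(-1 - 1\right) - \frac{-42 - 3}{2 \left(-3\right)} = -2 - \frac{1}{2} \left(- \frac{1}{3}\right) \left(-45\right) = -2 - \frac{15}{2} = - \frac{19}{2}$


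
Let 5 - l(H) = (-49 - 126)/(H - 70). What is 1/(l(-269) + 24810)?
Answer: 339/8412110 ≈ 4.0299e-5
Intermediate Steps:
l(H) = 5 + 175/(-70 + H) (l(H) = 5 - (-49 - 126)/(H - 70) = 5 - (-175)/(-70 + H) = 5 + 175/(-70 + H))
1/(l(-269) + 24810) = 1/(5*(-35 - 269)/(-70 - 269) + 24810) = 1/(5*(-304)/(-339) + 24810) = 1/(5*(-1/339)*(-304) + 24810) = 1/(1520/339 + 24810) = 1/(8412110/339) = 339/8412110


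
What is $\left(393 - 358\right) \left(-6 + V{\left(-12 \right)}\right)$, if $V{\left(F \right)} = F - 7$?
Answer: $-875$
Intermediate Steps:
$V{\left(F \right)} = -7 + F$
$\left(393 - 358\right) \left(-6 + V{\left(-12 \right)}\right) = \left(393 - 358\right) \left(-6 - 19\right) = \left(393 - 358\right) \left(-25\right) = 35 \left(-25\right) = -875$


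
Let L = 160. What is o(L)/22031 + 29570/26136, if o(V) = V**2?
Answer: 660269135/287901108 ≈ 2.2934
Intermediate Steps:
o(L)/22031 + 29570/26136 = 160**2/22031 + 29570/26136 = 25600*(1/22031) + 29570*(1/26136) = 25600/22031 + 14785/13068 = 660269135/287901108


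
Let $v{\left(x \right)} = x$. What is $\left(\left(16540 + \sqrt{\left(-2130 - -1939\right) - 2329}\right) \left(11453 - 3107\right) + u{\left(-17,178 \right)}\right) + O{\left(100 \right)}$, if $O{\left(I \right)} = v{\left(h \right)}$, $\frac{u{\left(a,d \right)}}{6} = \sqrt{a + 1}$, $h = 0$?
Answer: $138042840 + 24 i + 50076 i \sqrt{70} \approx 1.3804 \cdot 10^{8} + 4.1899 \cdot 10^{5} i$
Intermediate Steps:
$u{\left(a,d \right)} = 6 \sqrt{1 + a}$ ($u{\left(a,d \right)} = 6 \sqrt{a + 1} = 6 \sqrt{1 + a}$)
$O{\left(I \right)} = 0$
$\left(\left(16540 + \sqrt{\left(-2130 - -1939\right) - 2329}\right) \left(11453 - 3107\right) + u{\left(-17,178 \right)}\right) + O{\left(100 \right)} = \left(\left(16540 + \sqrt{\left(-2130 - -1939\right) - 2329}\right) \left(11453 - 3107\right) + 6 \sqrt{1 - 17}\right) + 0 = \left(\left(16540 + \sqrt{\left(-2130 + 1939\right) - 2329}\right) 8346 + 6 \sqrt{-16}\right) + 0 = \left(\left(16540 + \sqrt{-191 - 2329}\right) 8346 + 6 \cdot 4 i\right) + 0 = \left(\left(16540 + \sqrt{-2520}\right) 8346 + 24 i\right) + 0 = \left(\left(16540 + 6 i \sqrt{70}\right) 8346 + 24 i\right) + 0 = \left(\left(138042840 + 50076 i \sqrt{70}\right) + 24 i\right) + 0 = \left(138042840 + 24 i + 50076 i \sqrt{70}\right) + 0 = 138042840 + 24 i + 50076 i \sqrt{70}$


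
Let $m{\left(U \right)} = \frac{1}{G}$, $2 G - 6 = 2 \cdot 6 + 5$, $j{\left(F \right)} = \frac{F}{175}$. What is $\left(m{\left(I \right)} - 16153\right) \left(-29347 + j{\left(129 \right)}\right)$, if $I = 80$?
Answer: $\frac{1907961219132}{4025} \approx 4.7403 \cdot 10^{8}$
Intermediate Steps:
$j{\left(F \right)} = \frac{F}{175}$ ($j{\left(F \right)} = F \frac{1}{175} = \frac{F}{175}$)
$G = \frac{23}{2}$ ($G = 3 + \frac{2 \cdot 6 + 5}{2} = 3 + \frac{12 + 5}{2} = 3 + \frac{1}{2} \cdot 17 = 3 + \frac{17}{2} = \frac{23}{2} \approx 11.5$)
$m{\left(U \right)} = \frac{2}{23}$ ($m{\left(U \right)} = \frac{1}{\frac{23}{2}} = \frac{2}{23}$)
$\left(m{\left(I \right)} - 16153\right) \left(-29347 + j{\left(129 \right)}\right) = \left(\frac{2}{23} - 16153\right) \left(-29347 + \frac{1}{175} \cdot 129\right) = - \frac{371517 \left(-29347 + \frac{129}{175}\right)}{23} = \left(- \frac{371517}{23}\right) \left(- \frac{5135596}{175}\right) = \frac{1907961219132}{4025}$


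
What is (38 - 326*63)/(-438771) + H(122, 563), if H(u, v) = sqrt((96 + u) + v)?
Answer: 20500/438771 + sqrt(781) ≈ 27.993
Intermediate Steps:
H(u, v) = sqrt(96 + u + v)
(38 - 326*63)/(-438771) + H(122, 563) = (38 - 326*63)/(-438771) + sqrt(96 + 122 + 563) = (38 - 20538)*(-1/438771) + sqrt(781) = -20500*(-1/438771) + sqrt(781) = 20500/438771 + sqrt(781)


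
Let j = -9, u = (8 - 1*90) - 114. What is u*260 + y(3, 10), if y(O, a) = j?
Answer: -50969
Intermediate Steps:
u = -196 (u = (8 - 90) - 114 = -82 - 114 = -196)
y(O, a) = -9
u*260 + y(3, 10) = -196*260 - 9 = -50960 - 9 = -50969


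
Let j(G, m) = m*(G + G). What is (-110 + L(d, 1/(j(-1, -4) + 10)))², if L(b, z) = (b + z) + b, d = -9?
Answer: 5303809/324 ≈ 16370.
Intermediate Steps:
j(G, m) = 2*G*m (j(G, m) = m*(2*G) = 2*G*m)
L(b, z) = z + 2*b
(-110 + L(d, 1/(j(-1, -4) + 10)))² = (-110 + (1/(2*(-1)*(-4) + 10) + 2*(-9)))² = (-110 + (1/(8 + 10) - 18))² = (-110 + (1/18 - 18))² = (-110 - 323/18)² = (-2303/18)² = 5303809/324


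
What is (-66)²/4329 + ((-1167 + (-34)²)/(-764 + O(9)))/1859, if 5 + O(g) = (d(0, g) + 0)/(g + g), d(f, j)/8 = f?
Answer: 4838585/4808557 ≈ 1.0062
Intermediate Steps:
d(f, j) = 8*f
O(g) = -5 (O(g) = -5 + (8*0 + 0)/(g + g) = -5 + (0 + 0)/((2*g)) = -5 + 0*(1/(2*g)) = -5 + 0 = -5)
(-66)²/4329 + ((-1167 + (-34)²)/(-764 + O(9)))/1859 = (-66)²/4329 + ((-1167 + (-34)²)/(-764 - 5))/1859 = 4356*(1/4329) + ((-1167 + 1156)/(-769))*(1/1859) = 484/481 - 11*(-1/769)*(1/1859) = 484/481 + (11/769)*(1/1859) = 484/481 + 1/129961 = 4838585/4808557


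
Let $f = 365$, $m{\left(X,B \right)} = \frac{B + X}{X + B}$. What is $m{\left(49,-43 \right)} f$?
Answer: $365$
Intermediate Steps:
$m{\left(X,B \right)} = 1$ ($m{\left(X,B \right)} = \frac{B + X}{B + X} = 1$)
$m{\left(49,-43 \right)} f = 1 \cdot 365 = 365$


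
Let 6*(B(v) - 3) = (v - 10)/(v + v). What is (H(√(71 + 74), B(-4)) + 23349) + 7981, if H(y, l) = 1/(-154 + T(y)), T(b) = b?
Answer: 738479276/23571 - √145/23571 ≈ 31330.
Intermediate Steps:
B(v) = 3 + (-10 + v)/(12*v) (B(v) = 3 + ((v - 10)/(v + v))/6 = 3 + ((-10 + v)/((2*v)))/6 = 3 + ((-10 + v)*(1/(2*v)))/6 = 3 + ((-10 + v)/(2*v))/6 = 3 + (-10 + v)/(12*v))
H(y, l) = 1/(-154 + y)
(H(√(71 + 74), B(-4)) + 23349) + 7981 = (1/(-154 + √(71 + 74)) + 23349) + 7981 = (1/(-154 + √145) + 23349) + 7981 = (23349 + 1/(-154 + √145)) + 7981 = 31330 + 1/(-154 + √145)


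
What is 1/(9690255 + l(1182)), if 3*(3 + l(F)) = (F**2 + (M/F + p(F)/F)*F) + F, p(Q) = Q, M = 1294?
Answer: 3/30471538 ≈ 9.8453e-8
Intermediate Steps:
l(F) = -3 + F/3 + F**2/3 + F*(1 + 1294/F)/3 (l(F) = -3 + ((F**2 + (1294/F + F/F)*F) + F)/3 = -3 + ((F**2 + (1294/F + 1)*F) + F)/3 = -3 + ((F**2 + (1 + 1294/F)*F) + F)/3 = -3 + ((F**2 + F*(1 + 1294/F)) + F)/3 = -3 + (F + F**2 + F*(1 + 1294/F))/3 = -3 + (F/3 + F**2/3 + F*(1 + 1294/F)/3) = -3 + F/3 + F**2/3 + F*(1 + 1294/F)/3)
1/(9690255 + l(1182)) = 1/(9690255 + (1285/3 + (1/3)*1182**2 + (2/3)*1182)) = 1/(9690255 + (1285/3 + (1/3)*1397124 + 788)) = 1/(9690255 + (1285/3 + 465708 + 788)) = 1/(9690255 + 1400773/3) = 1/(30471538/3) = 3/30471538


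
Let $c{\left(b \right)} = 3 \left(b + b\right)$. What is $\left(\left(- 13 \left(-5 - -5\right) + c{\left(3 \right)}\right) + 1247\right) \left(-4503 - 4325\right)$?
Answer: $-11167420$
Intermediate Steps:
$c{\left(b \right)} = 6 b$ ($c{\left(b \right)} = 3 \cdot 2 b = 6 b$)
$\left(\left(- 13 \left(-5 - -5\right) + c{\left(3 \right)}\right) + 1247\right) \left(-4503 - 4325\right) = \left(\left(- 13 \left(-5 - -5\right) + 6 \cdot 3\right) + 1247\right) \left(-4503 - 4325\right) = \left(\left(- 13 \left(-5 + 5\right) + 18\right) + 1247\right) \left(-8828\right) = \left(\left(\left(-13\right) 0 + 18\right) + 1247\right) \left(-8828\right) = \left(\left(0 + 18\right) + 1247\right) \left(-8828\right) = \left(18 + 1247\right) \left(-8828\right) = 1265 \left(-8828\right) = -11167420$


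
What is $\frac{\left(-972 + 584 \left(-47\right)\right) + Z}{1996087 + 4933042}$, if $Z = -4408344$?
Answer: $- \frac{4436764}{6929129} \approx -0.64031$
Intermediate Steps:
$\frac{\left(-972 + 584 \left(-47\right)\right) + Z}{1996087 + 4933042} = \frac{\left(-972 + 584 \left(-47\right)\right) - 4408344}{1996087 + 4933042} = \frac{\left(-972 - 27448\right) - 4408344}{6929129} = \left(-28420 - 4408344\right) \frac{1}{6929129} = \left(-4436764\right) \frac{1}{6929129} = - \frac{4436764}{6929129}$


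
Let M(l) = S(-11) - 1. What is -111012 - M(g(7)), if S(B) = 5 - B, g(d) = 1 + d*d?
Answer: -111027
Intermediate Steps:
g(d) = 1 + d**2
M(l) = 15 (M(l) = (5 - 1*(-11)) - 1 = (5 + 11) - 1 = 16 - 1 = 15)
-111012 - M(g(7)) = -111012 - 1*15 = -111012 - 15 = -111027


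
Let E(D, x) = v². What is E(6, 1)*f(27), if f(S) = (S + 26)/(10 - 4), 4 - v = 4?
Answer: 0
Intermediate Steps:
v = 0 (v = 4 - 1*4 = 4 - 4 = 0)
f(S) = 13/3 + S/6 (f(S) = (26 + S)/6 = (26 + S)*(⅙) = 13/3 + S/6)
E(D, x) = 0 (E(D, x) = 0² = 0)
E(6, 1)*f(27) = 0*(13/3 + (⅙)*27) = 0*(13/3 + 9/2) = 0*(53/6) = 0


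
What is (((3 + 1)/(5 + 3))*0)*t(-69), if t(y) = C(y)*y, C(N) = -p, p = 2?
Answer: 0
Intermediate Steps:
C(N) = -2 (C(N) = -1*2 = -2)
t(y) = -2*y
(((3 + 1)/(5 + 3))*0)*t(-69) = (((3 + 1)/(5 + 3))*0)*(-2*(-69)) = ((4/8)*0)*138 = ((4*(⅛))*0)*138 = ((½)*0)*138 = 0*138 = 0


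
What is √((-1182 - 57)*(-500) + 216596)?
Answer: 16*√3266 ≈ 914.38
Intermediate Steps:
√((-1182 - 57)*(-500) + 216596) = √(-1239*(-500) + 216596) = √(619500 + 216596) = √836096 = 16*√3266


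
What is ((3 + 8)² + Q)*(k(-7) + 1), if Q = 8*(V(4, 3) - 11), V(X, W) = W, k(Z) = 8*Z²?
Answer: 22401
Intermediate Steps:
Q = -64 (Q = 8*(3 - 11) = 8*(-8) = -64)
((3 + 8)² + Q)*(k(-7) + 1) = ((3 + 8)² - 64)*(8*(-7)² + 1) = (11² - 64)*(8*49 + 1) = (121 - 64)*(392 + 1) = 57*393 = 22401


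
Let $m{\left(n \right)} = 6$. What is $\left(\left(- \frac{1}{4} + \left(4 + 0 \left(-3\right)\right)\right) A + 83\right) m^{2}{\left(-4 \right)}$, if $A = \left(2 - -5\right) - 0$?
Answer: $3933$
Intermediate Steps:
$A = 7$ ($A = \left(2 + 5\right) + 0 = 7 + 0 = 7$)
$\left(\left(- \frac{1}{4} + \left(4 + 0 \left(-3\right)\right)\right) A + 83\right) m^{2}{\left(-4 \right)} = \left(\left(- \frac{1}{4} + \left(4 + 0 \left(-3\right)\right)\right) 7 + 83\right) 6^{2} = \left(\left(\left(-1\right) \frac{1}{4} + \left(4 + 0\right)\right) 7 + 83\right) 36 = \left(\left(- \frac{1}{4} + 4\right) 7 + 83\right) 36 = \left(\frac{15}{4} \cdot 7 + 83\right) 36 = \left(\frac{105}{4} + 83\right) 36 = \frac{437}{4} \cdot 36 = 3933$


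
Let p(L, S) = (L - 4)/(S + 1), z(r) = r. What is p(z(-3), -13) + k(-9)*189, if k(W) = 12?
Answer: 27223/12 ≈ 2268.6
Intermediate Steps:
p(L, S) = (-4 + L)/(1 + S)
p(z(-3), -13) + k(-9)*189 = (-4 - 3)/(1 - 13) + 12*189 = -7/(-12) + 2268 = -1/12*(-7) + 2268 = 7/12 + 2268 = 27223/12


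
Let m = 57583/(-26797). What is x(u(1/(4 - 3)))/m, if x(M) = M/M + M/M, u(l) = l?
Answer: -53594/57583 ≈ -0.93073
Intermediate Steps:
x(M) = 2 (x(M) = 1 + 1 = 2)
m = -57583/26797 (m = 57583*(-1/26797) = -57583/26797 ≈ -2.1489)
x(u(1/(4 - 3)))/m = 2/(-57583/26797) = 2*(-26797/57583) = -53594/57583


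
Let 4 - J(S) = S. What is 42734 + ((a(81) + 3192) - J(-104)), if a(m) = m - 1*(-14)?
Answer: 45913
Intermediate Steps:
J(S) = 4 - S
a(m) = 14 + m (a(m) = m + 14 = 14 + m)
42734 + ((a(81) + 3192) - J(-104)) = 42734 + (((14 + 81) + 3192) - (4 - 1*(-104))) = 42734 + ((95 + 3192) - (4 + 104)) = 42734 + (3287 - 1*108) = 42734 + (3287 - 108) = 42734 + 3179 = 45913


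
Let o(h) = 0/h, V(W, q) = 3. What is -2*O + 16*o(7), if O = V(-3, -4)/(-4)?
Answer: 3/2 ≈ 1.5000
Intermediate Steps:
o(h) = 0
O = -3/4 (O = 3/(-4) = 3*(-1/4) = -3/4 ≈ -0.75000)
-2*O + 16*o(7) = -2*(-3/4) + 16*0 = 3/2 + 0 = 3/2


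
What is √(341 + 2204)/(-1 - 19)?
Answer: -√2545/20 ≈ -2.5224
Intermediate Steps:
√(341 + 2204)/(-1 - 19) = √2545/(-20) = √2545*(-1/20) = -√2545/20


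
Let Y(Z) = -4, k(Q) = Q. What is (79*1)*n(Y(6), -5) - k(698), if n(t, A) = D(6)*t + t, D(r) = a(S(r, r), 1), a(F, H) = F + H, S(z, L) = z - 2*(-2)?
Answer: -4490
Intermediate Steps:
S(z, L) = 4 + z (S(z, L) = z + 4 = 4 + z)
D(r) = 5 + r (D(r) = (4 + r) + 1 = 5 + r)
n(t, A) = 12*t (n(t, A) = (5 + 6)*t + t = 11*t + t = 12*t)
(79*1)*n(Y(6), -5) - k(698) = (79*1)*(12*(-4)) - 1*698 = 79*(-48) - 698 = -3792 - 698 = -4490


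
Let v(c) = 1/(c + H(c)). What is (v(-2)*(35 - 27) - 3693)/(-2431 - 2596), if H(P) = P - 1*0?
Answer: 3695/5027 ≈ 0.73503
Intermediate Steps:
H(P) = P (H(P) = P + 0 = P)
v(c) = 1/(2*c) (v(c) = 1/(c + c) = 1/(2*c))
(v(-2)*(35 - 27) - 3693)/(-2431 - 2596) = (((1/2)/(-2))*(35 - 27) - 3693)/(-2431 - 2596) = (((1/2)*(-1/2))*8 - 3693)/(-5027) = (-1/4*8 - 3693)*(-1/5027) = (-2 - 3693)*(-1/5027) = -3695*(-1/5027) = 3695/5027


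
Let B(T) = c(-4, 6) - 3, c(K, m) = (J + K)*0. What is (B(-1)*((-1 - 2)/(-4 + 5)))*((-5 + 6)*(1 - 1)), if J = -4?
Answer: 0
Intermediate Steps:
c(K, m) = 0 (c(K, m) = (-4 + K)*0 = 0)
B(T) = -3 (B(T) = 0 - 3 = -3)
(B(-1)*((-1 - 2)/(-4 + 5)))*((-5 + 6)*(1 - 1)) = (-3*(-1 - 2)/(-4 + 5))*((-5 + 6)*(1 - 1)) = (-(-9)/1)*(1*0) = -(-9)*0 = -3*(-3)*0 = 9*0 = 0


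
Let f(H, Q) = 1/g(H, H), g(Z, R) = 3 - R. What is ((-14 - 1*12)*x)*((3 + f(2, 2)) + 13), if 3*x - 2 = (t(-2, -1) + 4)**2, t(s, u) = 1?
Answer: -3978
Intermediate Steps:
f(H, Q) = 1/(3 - H)
x = 9 (x = 2/3 + (1 + 4)**2/3 = 2/3 + (1/3)*5**2 = 2/3 + (1/3)*25 = 2/3 + 25/3 = 9)
((-14 - 1*12)*x)*((3 + f(2, 2)) + 13) = ((-14 - 1*12)*9)*((3 - 1/(-3 + 2)) + 13) = ((-14 - 12)*9)*((3 - 1/(-1)) + 13) = (-26*9)*((3 - 1*(-1)) + 13) = -234*((3 + 1) + 13) = -234*(4 + 13) = -234*17 = -3978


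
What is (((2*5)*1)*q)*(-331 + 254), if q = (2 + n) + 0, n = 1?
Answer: -2310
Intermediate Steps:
q = 3 (q = (2 + 1) + 0 = 3 + 0 = 3)
(((2*5)*1)*q)*(-331 + 254) = (((2*5)*1)*3)*(-331 + 254) = ((10*1)*3)*(-77) = (10*3)*(-77) = 30*(-77) = -2310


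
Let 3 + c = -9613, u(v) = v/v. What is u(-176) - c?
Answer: 9617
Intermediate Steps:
u(v) = 1
c = -9616 (c = -3 - 9613 = -9616)
u(-176) - c = 1 - 1*(-9616) = 1 + 9616 = 9617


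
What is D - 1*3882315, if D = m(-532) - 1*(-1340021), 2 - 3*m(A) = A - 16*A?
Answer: -7634860/3 ≈ -2.5450e+6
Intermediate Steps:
m(A) = ⅔ + 5*A (m(A) = ⅔ - (A - 16*A)/3 = ⅔ - (-5)*A = ⅔ + 5*A)
D = 4012085/3 (D = (⅔ + 5*(-532)) - 1*(-1340021) = (⅔ - 2660) + 1340021 = -7978/3 + 1340021 = 4012085/3 ≈ 1.3374e+6)
D - 1*3882315 = 4012085/3 - 1*3882315 = 4012085/3 - 3882315 = -7634860/3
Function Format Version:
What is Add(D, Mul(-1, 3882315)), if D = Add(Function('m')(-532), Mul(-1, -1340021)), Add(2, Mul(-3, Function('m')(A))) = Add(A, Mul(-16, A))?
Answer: Rational(-7634860, 3) ≈ -2.5450e+6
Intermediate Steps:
Function('m')(A) = Add(Rational(2, 3), Mul(5, A)) (Function('m')(A) = Add(Rational(2, 3), Mul(Rational(-1, 3), Add(A, Mul(-16, A)))) = Add(Rational(2, 3), Mul(Rational(-1, 3), Mul(-15, A))) = Add(Rational(2, 3), Mul(5, A)))
D = Rational(4012085, 3) (D = Add(Add(Rational(2, 3), Mul(5, -532)), Mul(-1, -1340021)) = Add(Add(Rational(2, 3), -2660), 1340021) = Add(Rational(-7978, 3), 1340021) = Rational(4012085, 3) ≈ 1.3374e+6)
Add(D, Mul(-1, 3882315)) = Add(Rational(4012085, 3), Mul(-1, 3882315)) = Add(Rational(4012085, 3), -3882315) = Rational(-7634860, 3)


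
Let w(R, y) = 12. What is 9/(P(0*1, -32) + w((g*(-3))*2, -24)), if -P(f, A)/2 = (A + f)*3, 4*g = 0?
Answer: 3/68 ≈ 0.044118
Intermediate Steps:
g = 0 (g = (1/4)*0 = 0)
P(f, A) = -6*A - 6*f (P(f, A) = -2*(A + f)*3 = -2*(3*A + 3*f) = -6*A - 6*f)
9/(P(0*1, -32) + w((g*(-3))*2, -24)) = 9/((-6*(-32) - 0) + 12) = 9/((192 - 6*0) + 12) = 9/((192 + 0) + 12) = 9/(192 + 12) = 9/204 = 9*(1/204) = 3/68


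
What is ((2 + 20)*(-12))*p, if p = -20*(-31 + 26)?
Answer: -26400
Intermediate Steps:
p = 100 (p = -20*(-5) = 100)
((2 + 20)*(-12))*p = ((2 + 20)*(-12))*100 = (22*(-12))*100 = -264*100 = -26400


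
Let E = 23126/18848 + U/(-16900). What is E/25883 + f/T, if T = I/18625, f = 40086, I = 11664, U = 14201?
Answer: 172361958731472319/2692774141200 ≈ 64009.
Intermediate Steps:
E = 496649/1284400 (E = 23126/18848 + 14201/(-16900) = 23126*(1/18848) + 14201*(-1/16900) = 373/304 - 14201/16900 = 496649/1284400 ≈ 0.38668)
T = 11664/18625 ≈ 0.62626
E/25883 + f/T = (496649/1284400)/25883 + 40086/(11664/18625) = (496649/1284400)*(1/25883) + 40086*(18625/11664) = 496649/33244125200 + 41477875/648 = 172361958731472319/2692774141200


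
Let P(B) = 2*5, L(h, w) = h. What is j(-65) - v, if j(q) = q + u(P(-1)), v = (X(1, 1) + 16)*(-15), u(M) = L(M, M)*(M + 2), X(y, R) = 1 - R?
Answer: 295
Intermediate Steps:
P(B) = 10
u(M) = M*(2 + M) (u(M) = M*(M + 2) = M*(2 + M))
v = -240 (v = ((1 - 1*1) + 16)*(-15) = ((1 - 1) + 16)*(-15) = (0 + 16)*(-15) = 16*(-15) = -240)
j(q) = 120 + q (j(q) = q + 10*(2 + 10) = q + 10*12 = q + 120 = 120 + q)
j(-65) - v = (120 - 65) - 1*(-240) = 55 + 240 = 295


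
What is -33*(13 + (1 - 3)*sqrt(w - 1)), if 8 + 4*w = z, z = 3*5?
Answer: -429 + 33*sqrt(3) ≈ -371.84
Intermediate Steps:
z = 15
w = 7/4 (w = -2 + (1/4)*15 = -2 + 15/4 = 7/4 ≈ 1.7500)
-33*(13 + (1 - 3)*sqrt(w - 1)) = -33*(13 + (1 - 3)*sqrt(7/4 - 1)) = -33*(13 - sqrt(3)) = -429 + 33*sqrt(3)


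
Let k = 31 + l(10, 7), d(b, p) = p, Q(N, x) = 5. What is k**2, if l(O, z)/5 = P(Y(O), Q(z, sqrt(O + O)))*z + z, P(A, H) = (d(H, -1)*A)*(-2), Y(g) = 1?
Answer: 18496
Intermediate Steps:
P(A, H) = 2*A (P(A, H) = -A*(-2) = 2*A)
l(O, z) = 15*z (l(O, z) = 5*((2*1)*z + z) = 5*(2*z + z) = 5*(3*z) = 15*z)
k = 136 (k = 31 + 15*7 = 31 + 105 = 136)
k**2 = 136**2 = 18496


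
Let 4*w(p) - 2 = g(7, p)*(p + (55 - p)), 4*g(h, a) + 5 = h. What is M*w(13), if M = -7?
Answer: -413/8 ≈ -51.625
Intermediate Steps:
g(h, a) = -5/4 + h/4
w(p) = 59/8 (w(p) = ½ + ((-5/4 + (¼)*7)*(p + (55 - p)))/4 = ½ + ((-5/4 + 7/4)*55)/4 = ½ + ((½)*55)/4 = ½ + (¼)*(55/2) = ½ + 55/8 = 59/8)
M*w(13) = -7*59/8 = -413/8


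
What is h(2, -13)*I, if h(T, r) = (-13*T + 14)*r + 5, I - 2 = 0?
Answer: 322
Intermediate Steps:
I = 2 (I = 2 + 0 = 2)
h(T, r) = 5 + r*(14 - 13*T) (h(T, r) = (14 - 13*T)*r + 5 = r*(14 - 13*T) + 5 = 5 + r*(14 - 13*T))
h(2, -13)*I = (5 + 14*(-13) - 13*2*(-13))*2 = (5 - 182 + 338)*2 = 161*2 = 322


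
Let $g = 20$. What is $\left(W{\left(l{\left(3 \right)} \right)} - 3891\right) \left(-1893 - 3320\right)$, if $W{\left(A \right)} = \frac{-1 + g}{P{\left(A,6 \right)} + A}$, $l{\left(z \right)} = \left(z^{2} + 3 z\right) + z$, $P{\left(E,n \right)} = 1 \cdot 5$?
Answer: $\frac{40559947}{2} \approx 2.028 \cdot 10^{7}$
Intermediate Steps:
$P{\left(E,n \right)} = 5$
$l{\left(z \right)} = z^{2} + 4 z$
$W{\left(A \right)} = \frac{19}{5 + A}$ ($W{\left(A \right)} = \frac{-1 + 20}{5 + A} = \frac{19}{5 + A}$)
$\left(W{\left(l{\left(3 \right)} \right)} - 3891\right) \left(-1893 - 3320\right) = \left(\frac{19}{5 + 3 \left(4 + 3\right)} - 3891\right) \left(-1893 - 3320\right) = \left(\frac{19}{5 + 3 \cdot 7} - 3891\right) \left(-5213\right) = \left(\frac{19}{5 + 21} - 3891\right) \left(-5213\right) = \left(\frac{19}{26} - 3891\right) \left(-5213\right) = \left(- \frac{101147}{26}\right) \left(-5213\right) = \frac{40559947}{2}$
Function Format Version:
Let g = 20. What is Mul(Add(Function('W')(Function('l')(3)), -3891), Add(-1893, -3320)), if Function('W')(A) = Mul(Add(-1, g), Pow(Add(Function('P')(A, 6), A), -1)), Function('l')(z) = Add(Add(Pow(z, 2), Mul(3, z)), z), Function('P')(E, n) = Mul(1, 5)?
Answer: Rational(40559947, 2) ≈ 2.0280e+7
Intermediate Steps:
Function('P')(E, n) = 5
Function('l')(z) = Add(Pow(z, 2), Mul(4, z))
Function('W')(A) = Mul(19, Pow(Add(5, A), -1)) (Function('W')(A) = Mul(Add(-1, 20), Pow(Add(5, A), -1)) = Mul(19, Pow(Add(5, A), -1)))
Mul(Add(Function('W')(Function('l')(3)), -3891), Add(-1893, -3320)) = Mul(Add(Mul(19, Pow(Add(5, Mul(3, Add(4, 3))), -1)), -3891), Add(-1893, -3320)) = Mul(Add(Mul(19, Pow(Add(5, Mul(3, 7)), -1)), -3891), -5213) = Mul(Add(Mul(19, Pow(Add(5, 21), -1)), -3891), -5213) = Mul(Add(Mul(19, Pow(26, -1)), -3891), -5213) = Mul(Add(Mul(19, Rational(1, 26)), -3891), -5213) = Mul(Add(Rational(19, 26), -3891), -5213) = Mul(Rational(-101147, 26), -5213) = Rational(40559947, 2)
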